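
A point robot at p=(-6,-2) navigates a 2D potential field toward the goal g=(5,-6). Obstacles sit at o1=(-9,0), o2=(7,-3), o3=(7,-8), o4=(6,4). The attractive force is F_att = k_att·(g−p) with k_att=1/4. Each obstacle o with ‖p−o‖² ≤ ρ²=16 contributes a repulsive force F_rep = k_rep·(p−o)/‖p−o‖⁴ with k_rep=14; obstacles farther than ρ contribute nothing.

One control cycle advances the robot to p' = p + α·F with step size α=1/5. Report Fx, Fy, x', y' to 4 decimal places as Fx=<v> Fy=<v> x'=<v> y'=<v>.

Fx=2.9985 Fy=-1.1657 x'=-5.4003 y'=-2.2331

F_att = 1/4·(g−p) = 1/4·(11,-4) = (2.7500,-1.0000)
o1: d²=13 ≤ ρ²=16; F_rep = 14·(3,-2)/13² = (0.2485,-0.1657)
o2: d²=170 > ρ²=16 → inactive
o3: d²=205 > ρ²=16 → inactive
o4: d²=180 > ρ²=16 → inactive
F = F_att + ΣF_rep = (2.9985,-1.1657)
p' = p + 1/5·F = (-5.4003,-2.2331)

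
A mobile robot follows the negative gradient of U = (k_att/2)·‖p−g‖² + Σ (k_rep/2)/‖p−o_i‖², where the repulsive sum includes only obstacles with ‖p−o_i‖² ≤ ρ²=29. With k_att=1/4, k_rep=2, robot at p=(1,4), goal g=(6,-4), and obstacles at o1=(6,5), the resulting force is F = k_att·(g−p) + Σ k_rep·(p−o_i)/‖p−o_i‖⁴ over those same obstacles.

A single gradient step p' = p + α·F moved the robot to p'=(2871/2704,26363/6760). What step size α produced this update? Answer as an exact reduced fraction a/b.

α = 1/20

F_att = 1/4·(g−p) = 1/4·(5,-8) = (1.2500,-2.0000)
o1: d²=26 ≤ ρ²=29; F_rep = 2·(-5,-1)/26² = (-0.0148,-0.0030)
F = F_att + ΣF_rep = (1.2352,-2.0030)
Δp = p'−p = (0.0618,-0.1001); α = Δx/Fx = (167/2704) / (835/676) = 1/20
check: Δy/Fy = (-677/6760) / (-677/338) = 1/20 ✓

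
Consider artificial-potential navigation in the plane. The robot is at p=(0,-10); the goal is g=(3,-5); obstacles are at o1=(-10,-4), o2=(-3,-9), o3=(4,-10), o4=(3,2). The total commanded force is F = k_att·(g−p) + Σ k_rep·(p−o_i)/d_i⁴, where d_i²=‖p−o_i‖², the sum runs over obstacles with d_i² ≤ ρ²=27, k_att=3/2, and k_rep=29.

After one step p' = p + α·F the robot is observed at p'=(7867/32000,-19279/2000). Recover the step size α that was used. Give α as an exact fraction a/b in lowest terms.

α = 1/20

F_att = 3/2·(g−p) = 3/2·(3,5) = (4.5000,7.5000)
o1: d²=136 > ρ²=27 → inactive
o2: d²=10 ≤ ρ²=27; F_rep = 29·(3,-1)/10² = (0.8700,-0.2900)
o3: d²=16 ≤ ρ²=27; F_rep = 29·(-4,0)/16² = (-0.4531,0.0000)
o4: d²=153 > ρ²=27 → inactive
F = F_att + ΣF_rep = (4.9169,7.2100)
Δp = p'−p = (0.2458,0.3605); α = Δx/Fx = (7867/32000) / (7867/1600) = 1/20
check: Δy/Fy = (721/2000) / (721/100) = 1/20 ✓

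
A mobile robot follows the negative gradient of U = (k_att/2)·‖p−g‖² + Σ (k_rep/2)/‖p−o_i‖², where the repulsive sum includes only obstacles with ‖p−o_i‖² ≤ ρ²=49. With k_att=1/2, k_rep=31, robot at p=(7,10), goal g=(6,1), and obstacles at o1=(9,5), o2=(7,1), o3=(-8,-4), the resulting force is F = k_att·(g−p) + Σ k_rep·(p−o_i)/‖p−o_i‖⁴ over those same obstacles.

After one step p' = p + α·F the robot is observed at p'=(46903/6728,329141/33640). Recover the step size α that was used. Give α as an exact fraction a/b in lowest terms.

α = 1/20

F_att = 1/2·(g−p) = 1/2·(-1,-9) = (-0.5000,-4.5000)
o1: d²=29 ≤ ρ²=49; F_rep = 31·(-2,5)/29² = (-0.0737,0.1843)
o2: d²=81 > ρ²=49 → inactive
o3: d²=421 > ρ²=49 → inactive
F = F_att + ΣF_rep = (-0.5737,-4.3157)
Δp = p'−p = (-0.0287,-0.2158); α = Δx/Fx = (-193/6728) / (-965/1682) = 1/20
check: Δy/Fy = (-7259/33640) / (-7259/1682) = 1/20 ✓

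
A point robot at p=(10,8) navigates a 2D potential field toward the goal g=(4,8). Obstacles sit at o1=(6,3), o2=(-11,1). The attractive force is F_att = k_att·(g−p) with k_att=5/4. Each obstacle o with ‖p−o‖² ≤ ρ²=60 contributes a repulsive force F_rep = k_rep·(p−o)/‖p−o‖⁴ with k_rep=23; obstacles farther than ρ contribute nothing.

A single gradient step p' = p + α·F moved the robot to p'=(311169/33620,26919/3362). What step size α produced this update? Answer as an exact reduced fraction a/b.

F_att = 5/4·(g−p) = 5/4·(-6,0) = (-7.5000,0.0000)
o1: d²=41 ≤ ρ²=60; F_rep = 23·(4,5)/41² = (0.0547,0.0684)
o2: d²=490 > ρ²=60 → inactive
F = F_att + ΣF_rep = (-7.4453,0.0684)
Δp = p'−p = (-0.7445,0.0068); α = Δx/Fx = (-25031/33620) / (-25031/3362) = 1/10
check: Δy/Fy = (23/3362) / (115/1681) = 1/10 ✓

α = 1/10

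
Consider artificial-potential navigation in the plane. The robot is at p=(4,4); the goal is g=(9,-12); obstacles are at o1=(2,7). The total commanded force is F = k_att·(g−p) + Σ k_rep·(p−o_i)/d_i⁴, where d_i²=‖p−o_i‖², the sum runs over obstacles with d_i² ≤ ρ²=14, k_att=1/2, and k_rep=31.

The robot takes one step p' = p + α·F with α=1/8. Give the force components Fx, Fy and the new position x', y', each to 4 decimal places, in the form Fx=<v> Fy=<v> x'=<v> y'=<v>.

Fx=2.8669 Fy=-8.5503 x'=4.3584 y'=2.9312

F_att = 1/2·(g−p) = 1/2·(5,-16) = (2.5000,-8.0000)
o1: d²=13 ≤ ρ²=14; F_rep = 31·(2,-3)/13² = (0.3669,-0.5503)
F = F_att + ΣF_rep = (2.8669,-8.5503)
p' = p + 1/8·F = (4.3584,2.9312)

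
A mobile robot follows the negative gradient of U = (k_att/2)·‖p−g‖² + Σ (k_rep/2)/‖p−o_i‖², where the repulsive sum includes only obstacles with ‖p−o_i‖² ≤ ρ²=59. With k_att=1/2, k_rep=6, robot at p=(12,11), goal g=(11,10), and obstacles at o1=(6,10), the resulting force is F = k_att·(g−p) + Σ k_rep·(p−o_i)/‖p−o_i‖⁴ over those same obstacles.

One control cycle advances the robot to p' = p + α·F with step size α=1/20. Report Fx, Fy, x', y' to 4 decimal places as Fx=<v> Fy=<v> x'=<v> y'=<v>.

Fx=-0.4737 Fy=-0.4956 x'=11.9763 y'=10.9752

F_att = 1/2·(g−p) = 1/2·(-1,-1) = (-0.5000,-0.5000)
o1: d²=37 ≤ ρ²=59; F_rep = 6·(6,1)/37² = (0.0263,0.0044)
F = F_att + ΣF_rep = (-0.4737,-0.4956)
p' = p + 1/20·F = (11.9763,10.9752)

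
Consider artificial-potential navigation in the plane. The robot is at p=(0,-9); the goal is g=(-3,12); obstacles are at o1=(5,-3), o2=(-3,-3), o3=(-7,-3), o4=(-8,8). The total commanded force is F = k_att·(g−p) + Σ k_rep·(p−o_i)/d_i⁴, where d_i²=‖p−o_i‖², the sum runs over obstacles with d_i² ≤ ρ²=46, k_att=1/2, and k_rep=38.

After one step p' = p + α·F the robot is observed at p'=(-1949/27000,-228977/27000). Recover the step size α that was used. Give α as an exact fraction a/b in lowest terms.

α = 1/20

F_att = 1/2·(g−p) = 1/2·(-3,21) = (-1.5000,10.5000)
o1: d²=61 > ρ²=46 → inactive
o2: d²=45 ≤ ρ²=46; F_rep = 38·(3,-6)/45² = (0.0563,-0.1126)
o3: d²=85 > ρ²=46 → inactive
o4: d²=353 > ρ²=46 → inactive
F = F_att + ΣF_rep = (-1.4437,10.3874)
Δp = p'−p = (-0.0722,0.5194); α = Δx/Fx = (-1949/27000) / (-1949/1350) = 1/20
check: Δy/Fy = (14023/27000) / (14023/1350) = 1/20 ✓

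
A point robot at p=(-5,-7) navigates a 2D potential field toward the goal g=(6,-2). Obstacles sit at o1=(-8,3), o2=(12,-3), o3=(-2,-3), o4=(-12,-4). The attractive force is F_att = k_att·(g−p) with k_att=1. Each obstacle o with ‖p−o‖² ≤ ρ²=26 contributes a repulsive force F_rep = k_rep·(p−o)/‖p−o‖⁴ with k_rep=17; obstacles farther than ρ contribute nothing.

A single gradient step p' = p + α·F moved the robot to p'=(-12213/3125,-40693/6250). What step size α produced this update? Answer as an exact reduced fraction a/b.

α = 1/10

F_att = 1·(g−p) = 1·(11,5) = (11.0000,5.0000)
o1: d²=109 > ρ²=26 → inactive
o2: d²=305 > ρ²=26 → inactive
o3: d²=25 ≤ ρ²=26; F_rep = 17·(-3,-4)/25² = (-0.0816,-0.1088)
o4: d²=58 > ρ²=26 → inactive
F = F_att + ΣF_rep = (10.9184,4.8912)
Δp = p'−p = (1.0918,0.4891); α = Δx/Fx = (3412/3125) / (6824/625) = 1/10
check: Δy/Fy = (3057/6250) / (3057/625) = 1/10 ✓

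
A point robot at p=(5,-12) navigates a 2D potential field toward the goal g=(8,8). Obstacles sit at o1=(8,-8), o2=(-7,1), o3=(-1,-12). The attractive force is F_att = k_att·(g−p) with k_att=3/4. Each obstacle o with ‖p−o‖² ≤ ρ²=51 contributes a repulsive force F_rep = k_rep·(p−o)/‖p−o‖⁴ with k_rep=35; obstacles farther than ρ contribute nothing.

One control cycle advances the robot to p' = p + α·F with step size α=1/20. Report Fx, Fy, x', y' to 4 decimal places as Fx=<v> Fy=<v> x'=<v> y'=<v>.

F_att = 3/4·(g−p) = 3/4·(3,20) = (2.2500,15.0000)
o1: d²=25 ≤ ρ²=51; F_rep = 35·(-3,-4)/25² = (-0.1680,-0.2240)
o2: d²=313 > ρ²=51 → inactive
o3: d²=36 ≤ ρ²=51; F_rep = 35·(6,0)/36² = (0.1620,0.0000)
F = F_att + ΣF_rep = (2.2440,14.7760)
p' = p + 1/20·F = (5.1122,-11.2612)

Fx=2.2440 Fy=14.7760 x'=5.1122 y'=-11.2612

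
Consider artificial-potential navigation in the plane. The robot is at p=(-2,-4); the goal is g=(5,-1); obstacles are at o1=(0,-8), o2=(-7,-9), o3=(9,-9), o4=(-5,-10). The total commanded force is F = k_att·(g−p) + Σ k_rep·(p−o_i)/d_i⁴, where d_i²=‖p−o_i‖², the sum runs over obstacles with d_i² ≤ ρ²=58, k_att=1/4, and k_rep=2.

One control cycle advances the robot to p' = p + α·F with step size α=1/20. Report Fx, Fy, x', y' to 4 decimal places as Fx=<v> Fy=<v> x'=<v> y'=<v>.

Fx=1.7470 Fy=0.7799 x'=-1.9127 y'=-3.9610

F_att = 1/4·(g−p) = 1/4·(7,3) = (1.7500,0.7500)
o1: d²=20 ≤ ρ²=58; F_rep = 2·(-2,4)/20² = (-0.0100,0.0200)
o2: d²=50 ≤ ρ²=58; F_rep = 2·(5,5)/50² = (0.0040,0.0040)
o3: d²=146 > ρ²=58 → inactive
o4: d²=45 ≤ ρ²=58; F_rep = 2·(3,6)/45² = (0.0030,0.0059)
F = F_att + ΣF_rep = (1.7470,0.7799)
p' = p + 1/20·F = (-1.9127,-3.9610)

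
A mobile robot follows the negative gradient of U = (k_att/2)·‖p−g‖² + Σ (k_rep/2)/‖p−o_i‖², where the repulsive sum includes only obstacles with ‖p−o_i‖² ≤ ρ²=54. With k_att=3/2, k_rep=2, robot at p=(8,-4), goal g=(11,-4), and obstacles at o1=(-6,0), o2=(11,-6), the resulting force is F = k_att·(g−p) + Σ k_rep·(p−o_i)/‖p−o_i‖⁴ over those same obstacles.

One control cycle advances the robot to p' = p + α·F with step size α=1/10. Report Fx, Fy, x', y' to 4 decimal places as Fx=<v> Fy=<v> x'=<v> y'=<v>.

F_att = 3/2·(g−p) = 3/2·(3,0) = (4.5000,0.0000)
o1: d²=212 > ρ²=54 → inactive
o2: d²=13 ≤ ρ²=54; F_rep = 2·(-3,2)/13² = (-0.0355,0.0237)
F = F_att + ΣF_rep = (4.4645,0.0237)
p' = p + 1/10·F = (8.4464,-3.9976)

Fx=4.4645 Fy=0.0237 x'=8.4464 y'=-3.9976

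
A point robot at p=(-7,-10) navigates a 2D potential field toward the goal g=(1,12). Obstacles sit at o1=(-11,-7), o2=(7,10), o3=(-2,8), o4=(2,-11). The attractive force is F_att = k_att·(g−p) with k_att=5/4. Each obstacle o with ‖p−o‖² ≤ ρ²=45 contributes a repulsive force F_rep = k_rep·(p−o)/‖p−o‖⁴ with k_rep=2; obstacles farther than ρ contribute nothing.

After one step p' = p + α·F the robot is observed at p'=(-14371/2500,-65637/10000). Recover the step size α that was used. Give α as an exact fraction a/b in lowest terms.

α = 1/8

F_att = 5/4·(g−p) = 5/4·(8,22) = (10.0000,27.5000)
o1: d²=25 ≤ ρ²=45; F_rep = 2·(4,-3)/25² = (0.0128,-0.0096)
o2: d²=596 > ρ²=45 → inactive
o3: d²=349 > ρ²=45 → inactive
o4: d²=82 > ρ²=45 → inactive
F = F_att + ΣF_rep = (10.0128,27.4904)
Δp = p'−p = (1.2516,3.4363); α = Δx/Fx = (3129/2500) / (6258/625) = 1/8
check: Δy/Fy = (34363/10000) / (34363/1250) = 1/8 ✓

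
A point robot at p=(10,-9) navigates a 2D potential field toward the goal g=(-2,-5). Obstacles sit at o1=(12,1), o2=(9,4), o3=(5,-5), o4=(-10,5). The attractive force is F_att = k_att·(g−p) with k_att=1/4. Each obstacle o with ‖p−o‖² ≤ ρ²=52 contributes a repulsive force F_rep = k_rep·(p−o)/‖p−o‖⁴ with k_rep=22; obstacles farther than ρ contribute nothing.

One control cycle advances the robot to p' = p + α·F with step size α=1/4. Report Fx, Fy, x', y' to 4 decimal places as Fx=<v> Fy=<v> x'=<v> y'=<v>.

F_att = 1/4·(g−p) = 1/4·(-12,4) = (-3.0000,1.0000)
o1: d²=104 > ρ²=52 → inactive
o2: d²=170 > ρ²=52 → inactive
o3: d²=41 ≤ ρ²=52; F_rep = 22·(5,-4)/41² = (0.0654,-0.0523)
o4: d²=596 > ρ²=52 → inactive
F = F_att + ΣF_rep = (-2.9346,0.9477)
p' = p + 1/4·F = (9.2664,-8.7631)

Fx=-2.9346 Fy=0.9477 x'=9.2664 y'=-8.7631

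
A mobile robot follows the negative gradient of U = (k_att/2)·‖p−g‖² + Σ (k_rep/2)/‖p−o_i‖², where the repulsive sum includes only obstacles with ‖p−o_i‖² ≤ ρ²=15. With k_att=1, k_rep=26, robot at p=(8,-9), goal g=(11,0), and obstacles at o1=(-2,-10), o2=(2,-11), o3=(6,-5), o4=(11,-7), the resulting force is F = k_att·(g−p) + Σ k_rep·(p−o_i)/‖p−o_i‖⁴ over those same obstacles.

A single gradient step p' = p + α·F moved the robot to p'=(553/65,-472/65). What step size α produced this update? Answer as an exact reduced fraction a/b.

F_att = 1·(g−p) = 1·(3,9) = (3.0000,9.0000)
o1: d²=101 > ρ²=15 → inactive
o2: d²=40 > ρ²=15 → inactive
o3: d²=20 > ρ²=15 → inactive
o4: d²=13 ≤ ρ²=15; F_rep = 26·(-3,-2)/13² = (-0.4615,-0.3077)
F = F_att + ΣF_rep = (2.5385,8.6923)
Δp = p'−p = (0.5077,1.7385); α = Δx/Fx = (33/65) / (33/13) = 1/5
check: Δy/Fy = (113/65) / (113/13) = 1/5 ✓

α = 1/5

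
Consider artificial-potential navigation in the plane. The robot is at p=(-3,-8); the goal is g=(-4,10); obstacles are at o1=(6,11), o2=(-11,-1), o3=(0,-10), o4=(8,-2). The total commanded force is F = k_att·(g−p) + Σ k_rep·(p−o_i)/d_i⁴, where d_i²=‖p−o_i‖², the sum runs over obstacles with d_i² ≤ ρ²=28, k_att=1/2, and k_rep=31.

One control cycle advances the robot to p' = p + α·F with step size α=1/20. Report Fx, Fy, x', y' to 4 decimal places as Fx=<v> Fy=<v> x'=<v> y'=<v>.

F_att = 1/2·(g−p) = 1/2·(-1,18) = (-0.5000,9.0000)
o1: d²=442 > ρ²=28 → inactive
o2: d²=113 > ρ²=28 → inactive
o3: d²=13 ≤ ρ²=28; F_rep = 31·(-3,2)/13² = (-0.5503,0.3669)
o4: d²=157 > ρ²=28 → inactive
F = F_att + ΣF_rep = (-1.0503,9.3669)
p' = p + 1/20·F = (-3.0525,-7.5317)

Fx=-1.0503 Fy=9.3669 x'=-3.0525 y'=-7.5317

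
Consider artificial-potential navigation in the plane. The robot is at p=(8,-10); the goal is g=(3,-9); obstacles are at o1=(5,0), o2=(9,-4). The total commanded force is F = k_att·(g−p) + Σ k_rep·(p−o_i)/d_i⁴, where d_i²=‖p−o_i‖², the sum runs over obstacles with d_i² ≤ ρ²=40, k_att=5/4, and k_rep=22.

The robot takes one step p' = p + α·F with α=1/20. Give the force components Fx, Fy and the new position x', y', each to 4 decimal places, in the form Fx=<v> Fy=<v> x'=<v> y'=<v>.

Fx=-6.2661 Fy=1.1536 x'=7.6867 y'=-9.9423

F_att = 5/4·(g−p) = 5/4·(-5,1) = (-6.2500,1.2500)
o1: d²=109 > ρ²=40 → inactive
o2: d²=37 ≤ ρ²=40; F_rep = 22·(-1,-6)/37² = (-0.0161,-0.0964)
F = F_att + ΣF_rep = (-6.2661,1.1536)
p' = p + 1/20·F = (7.6867,-9.9423)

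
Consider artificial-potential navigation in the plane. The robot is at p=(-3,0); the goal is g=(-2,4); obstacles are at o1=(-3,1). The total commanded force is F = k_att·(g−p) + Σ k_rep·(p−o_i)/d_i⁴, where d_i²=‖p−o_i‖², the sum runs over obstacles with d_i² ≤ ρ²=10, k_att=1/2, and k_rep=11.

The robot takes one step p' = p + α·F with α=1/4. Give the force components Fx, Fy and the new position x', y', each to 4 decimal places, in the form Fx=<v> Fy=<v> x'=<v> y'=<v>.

F_att = 1/2·(g−p) = 1/2·(1,4) = (0.5000,2.0000)
o1: d²=1 ≤ ρ²=10; F_rep = 11·(0,-1)/1² = (0.0000,-11.0000)
F = F_att + ΣF_rep = (0.5000,-9.0000)
p' = p + 1/4·F = (-2.8750,-2.2500)

Fx=0.5000 Fy=-9.0000 x'=-2.8750 y'=-2.2500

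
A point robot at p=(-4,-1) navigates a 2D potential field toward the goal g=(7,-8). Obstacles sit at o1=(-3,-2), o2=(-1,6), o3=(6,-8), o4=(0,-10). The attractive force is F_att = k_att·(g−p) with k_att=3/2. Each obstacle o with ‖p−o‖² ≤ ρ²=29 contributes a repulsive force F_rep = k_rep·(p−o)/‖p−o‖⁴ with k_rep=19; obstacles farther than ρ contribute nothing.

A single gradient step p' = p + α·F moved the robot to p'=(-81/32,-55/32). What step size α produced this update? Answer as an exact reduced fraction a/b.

α = 1/8

F_att = 3/2·(g−p) = 3/2·(11,-7) = (16.5000,-10.5000)
o1: d²=2 ≤ ρ²=29; F_rep = 19·(-1,1)/2² = (-4.7500,4.7500)
o2: d²=58 > ρ²=29 → inactive
o3: d²=149 > ρ²=29 → inactive
o4: d²=97 > ρ²=29 → inactive
F = F_att + ΣF_rep = (11.7500,-5.7500)
Δp = p'−p = (1.4688,-0.7188); α = Δx/Fx = (47/32) / (47/4) = 1/8
check: Δy/Fy = (-23/32) / (-23/4) = 1/8 ✓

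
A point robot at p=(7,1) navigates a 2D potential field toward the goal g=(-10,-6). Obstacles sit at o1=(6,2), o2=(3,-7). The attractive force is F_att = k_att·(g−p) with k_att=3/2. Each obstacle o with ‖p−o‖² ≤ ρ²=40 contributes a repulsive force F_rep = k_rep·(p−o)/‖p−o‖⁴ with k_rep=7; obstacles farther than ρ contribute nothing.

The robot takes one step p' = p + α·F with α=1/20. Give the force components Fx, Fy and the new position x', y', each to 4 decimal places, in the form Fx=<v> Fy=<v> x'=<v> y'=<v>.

F_att = 3/2·(g−p) = 3/2·(-17,-7) = (-25.5000,-10.5000)
o1: d²=2 ≤ ρ²=40; F_rep = 7·(1,-1)/2² = (1.7500,-1.7500)
o2: d²=80 > ρ²=40 → inactive
F = F_att + ΣF_rep = (-23.7500,-12.2500)
p' = p + 1/20·F = (5.8125,0.3875)

Fx=-23.7500 Fy=-12.2500 x'=5.8125 y'=0.3875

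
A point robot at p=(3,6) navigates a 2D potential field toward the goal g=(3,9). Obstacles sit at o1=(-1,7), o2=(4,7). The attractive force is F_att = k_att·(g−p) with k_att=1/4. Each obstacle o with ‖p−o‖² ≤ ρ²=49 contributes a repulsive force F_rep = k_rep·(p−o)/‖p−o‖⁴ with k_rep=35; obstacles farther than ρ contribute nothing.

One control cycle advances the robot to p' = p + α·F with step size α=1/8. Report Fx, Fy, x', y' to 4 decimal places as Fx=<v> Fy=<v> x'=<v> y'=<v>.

F_att = 1/4·(g−p) = 1/4·(0,3) = (0.0000,0.7500)
o1: d²=17 ≤ ρ²=49; F_rep = 35·(4,-1)/17² = (0.4844,-0.1211)
o2: d²=2 ≤ ρ²=49; F_rep = 35·(-1,-1)/2² = (-8.7500,-8.7500)
F = F_att + ΣF_rep = (-8.2656,-8.1211)
p' = p + 1/8·F = (1.9668,4.9849)

Fx=-8.2656 Fy=-8.1211 x'=1.9668 y'=4.9849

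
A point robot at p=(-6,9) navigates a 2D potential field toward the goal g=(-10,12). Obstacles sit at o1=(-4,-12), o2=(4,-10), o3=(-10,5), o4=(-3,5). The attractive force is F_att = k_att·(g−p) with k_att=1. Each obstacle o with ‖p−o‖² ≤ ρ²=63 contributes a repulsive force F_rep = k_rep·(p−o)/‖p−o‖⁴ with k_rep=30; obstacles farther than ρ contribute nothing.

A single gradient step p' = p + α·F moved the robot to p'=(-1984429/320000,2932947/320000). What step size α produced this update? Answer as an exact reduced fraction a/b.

α = 1/20

F_att = 1·(g−p) = 1·(-4,3) = (-4.0000,3.0000)
o1: d²=445 > ρ²=63 → inactive
o2: d²=461 > ρ²=63 → inactive
o3: d²=32 ≤ ρ²=63; F_rep = 30·(4,4)/32² = (0.1172,0.1172)
o4: d²=25 ≤ ρ²=63; F_rep = 30·(-3,4)/25² = (-0.1440,0.1920)
F = F_att + ΣF_rep = (-4.0268,3.3092)
Δp = p'−p = (-0.2013,0.1655); α = Δx/Fx = (-64429/320000) / (-64429/16000) = 1/20
check: Δy/Fy = (52947/320000) / (52947/16000) = 1/20 ✓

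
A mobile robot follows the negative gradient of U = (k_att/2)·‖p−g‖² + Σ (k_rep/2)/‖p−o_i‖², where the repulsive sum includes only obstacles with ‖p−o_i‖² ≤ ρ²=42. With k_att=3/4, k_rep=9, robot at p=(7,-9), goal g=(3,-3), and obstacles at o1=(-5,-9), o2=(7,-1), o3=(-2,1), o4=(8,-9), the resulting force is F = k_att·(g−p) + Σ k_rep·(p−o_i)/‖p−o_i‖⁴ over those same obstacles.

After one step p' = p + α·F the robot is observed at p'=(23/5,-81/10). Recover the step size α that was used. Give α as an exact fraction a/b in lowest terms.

F_att = 3/4·(g−p) = 3/4·(-4,6) = (-3.0000,4.5000)
o1: d²=144 > ρ²=42 → inactive
o2: d²=64 > ρ²=42 → inactive
o3: d²=181 > ρ²=42 → inactive
o4: d²=1 ≤ ρ²=42; F_rep = 9·(-1,0)/1² = (-9.0000,0.0000)
F = F_att + ΣF_rep = (-12.0000,4.5000)
Δp = p'−p = (-2.4000,0.9000); α = Δx/Fx = (-12/5) / (-12) = 1/5
check: Δy/Fy = (9/10) / (9/2) = 1/5 ✓

α = 1/5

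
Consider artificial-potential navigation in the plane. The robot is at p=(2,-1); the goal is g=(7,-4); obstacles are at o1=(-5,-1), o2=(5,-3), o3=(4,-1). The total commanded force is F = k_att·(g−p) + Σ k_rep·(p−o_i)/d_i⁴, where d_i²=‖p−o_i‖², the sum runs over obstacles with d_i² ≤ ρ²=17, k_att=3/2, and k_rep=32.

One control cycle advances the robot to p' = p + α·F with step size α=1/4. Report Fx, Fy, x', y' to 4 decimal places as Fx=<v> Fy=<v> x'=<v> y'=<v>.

Fx=2.9320 Fy=-4.1213 x'=2.7330 y'=-2.0303

F_att = 3/2·(g−p) = 3/2·(5,-3) = (7.5000,-4.5000)
o1: d²=49 > ρ²=17 → inactive
o2: d²=13 ≤ ρ²=17; F_rep = 32·(-3,2)/13² = (-0.5680,0.3787)
o3: d²=4 ≤ ρ²=17; F_rep = 32·(-2,0)/4² = (-4.0000,0.0000)
F = F_att + ΣF_rep = (2.9320,-4.1213)
p' = p + 1/4·F = (2.7330,-2.0303)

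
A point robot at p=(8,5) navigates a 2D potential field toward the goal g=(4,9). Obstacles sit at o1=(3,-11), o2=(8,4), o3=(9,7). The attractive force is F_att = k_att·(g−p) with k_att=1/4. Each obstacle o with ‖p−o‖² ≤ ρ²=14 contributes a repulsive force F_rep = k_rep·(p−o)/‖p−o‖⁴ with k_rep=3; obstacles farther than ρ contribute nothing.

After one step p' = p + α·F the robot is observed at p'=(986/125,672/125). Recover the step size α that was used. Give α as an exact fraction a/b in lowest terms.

F_att = 1/4·(g−p) = 1/4·(-4,4) = (-1.0000,1.0000)
o1: d²=281 > ρ²=14 → inactive
o2: d²=1 ≤ ρ²=14; F_rep = 3·(0,1)/1² = (0.0000,3.0000)
o3: d²=5 ≤ ρ²=14; F_rep = 3·(-1,-2)/5² = (-0.1200,-0.2400)
F = F_att + ΣF_rep = (-1.1200,3.7600)
Δp = p'−p = (-0.1120,0.3760); α = Δx/Fx = (-14/125) / (-28/25) = 1/10
check: Δy/Fy = (47/125) / (94/25) = 1/10 ✓

α = 1/10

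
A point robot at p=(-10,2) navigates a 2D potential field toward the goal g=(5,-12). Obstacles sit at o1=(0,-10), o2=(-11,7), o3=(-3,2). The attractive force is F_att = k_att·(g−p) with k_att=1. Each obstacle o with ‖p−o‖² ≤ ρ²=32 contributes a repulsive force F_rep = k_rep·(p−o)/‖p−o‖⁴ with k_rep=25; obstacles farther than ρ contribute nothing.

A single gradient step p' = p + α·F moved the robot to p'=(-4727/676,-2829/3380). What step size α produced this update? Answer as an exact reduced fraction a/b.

F_att = 1·(g−p) = 1·(15,-14) = (15.0000,-14.0000)
o1: d²=244 > ρ²=32 → inactive
o2: d²=26 ≤ ρ²=32; F_rep = 25·(1,-5)/26² = (0.0370,-0.1849)
o3: d²=49 > ρ²=32 → inactive
F = F_att + ΣF_rep = (15.0370,-14.1849)
Δp = p'−p = (3.0074,-2.8370); α = Δx/Fx = (2033/676) / (10165/676) = 1/5
check: Δy/Fy = (-9589/3380) / (-9589/676) = 1/5 ✓

α = 1/5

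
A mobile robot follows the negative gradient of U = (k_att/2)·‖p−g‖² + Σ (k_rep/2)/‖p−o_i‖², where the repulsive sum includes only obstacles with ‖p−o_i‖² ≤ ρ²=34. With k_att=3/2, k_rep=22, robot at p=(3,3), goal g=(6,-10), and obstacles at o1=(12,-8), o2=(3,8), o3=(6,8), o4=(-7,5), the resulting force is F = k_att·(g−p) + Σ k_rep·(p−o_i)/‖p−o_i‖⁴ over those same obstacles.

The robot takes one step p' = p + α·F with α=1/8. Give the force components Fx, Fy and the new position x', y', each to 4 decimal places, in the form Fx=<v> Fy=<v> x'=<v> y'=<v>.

Fx=4.4429 Fy=-19.7712 x'=3.5554 y'=0.5286

F_att = 3/2·(g−p) = 3/2·(3,-13) = (4.5000,-19.5000)
o1: d²=202 > ρ²=34 → inactive
o2: d²=25 ≤ ρ²=34; F_rep = 22·(0,-5)/25² = (0.0000,-0.1760)
o3: d²=34 ≤ ρ²=34; F_rep = 22·(-3,-5)/34² = (-0.0571,-0.0952)
o4: d²=104 > ρ²=34 → inactive
F = F_att + ΣF_rep = (4.4429,-19.7712)
p' = p + 1/8·F = (3.5554,0.5286)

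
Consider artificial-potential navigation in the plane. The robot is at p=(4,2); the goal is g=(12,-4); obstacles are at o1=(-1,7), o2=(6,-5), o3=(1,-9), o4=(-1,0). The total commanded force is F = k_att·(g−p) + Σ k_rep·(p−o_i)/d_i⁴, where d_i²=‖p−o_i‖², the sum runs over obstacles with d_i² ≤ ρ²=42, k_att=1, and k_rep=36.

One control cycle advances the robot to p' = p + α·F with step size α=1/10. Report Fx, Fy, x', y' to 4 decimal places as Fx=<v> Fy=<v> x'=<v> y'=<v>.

Fx=8.2140 Fy=-5.9144 x'=4.8214 y'=1.4086

F_att = 1·(g−p) = 1·(8,-6) = (8.0000,-6.0000)
o1: d²=50 > ρ²=42 → inactive
o2: d²=53 > ρ²=42 → inactive
o3: d²=130 > ρ²=42 → inactive
o4: d²=29 ≤ ρ²=42; F_rep = 36·(5,2)/29² = (0.2140,0.0856)
F = F_att + ΣF_rep = (8.2140,-5.9144)
p' = p + 1/10·F = (4.8214,1.4086)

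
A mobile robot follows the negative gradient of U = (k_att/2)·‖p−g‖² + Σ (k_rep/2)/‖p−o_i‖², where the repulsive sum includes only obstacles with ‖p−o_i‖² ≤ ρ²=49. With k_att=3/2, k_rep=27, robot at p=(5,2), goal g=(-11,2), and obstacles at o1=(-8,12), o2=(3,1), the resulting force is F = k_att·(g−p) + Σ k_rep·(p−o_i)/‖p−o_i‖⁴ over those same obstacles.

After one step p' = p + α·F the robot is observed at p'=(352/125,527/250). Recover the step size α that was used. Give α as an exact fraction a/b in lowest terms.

F_att = 3/2·(g−p) = 3/2·(-16,0) = (-24.0000,0.0000)
o1: d²=269 > ρ²=49 → inactive
o2: d²=5 ≤ ρ²=49; F_rep = 27·(2,1)/5² = (2.1600,1.0800)
F = F_att + ΣF_rep = (-21.8400,1.0800)
Δp = p'−p = (-2.1840,0.1080); α = Δx/Fx = (-273/125) / (-546/25) = 1/10
check: Δy/Fy = (27/250) / (27/25) = 1/10 ✓

α = 1/10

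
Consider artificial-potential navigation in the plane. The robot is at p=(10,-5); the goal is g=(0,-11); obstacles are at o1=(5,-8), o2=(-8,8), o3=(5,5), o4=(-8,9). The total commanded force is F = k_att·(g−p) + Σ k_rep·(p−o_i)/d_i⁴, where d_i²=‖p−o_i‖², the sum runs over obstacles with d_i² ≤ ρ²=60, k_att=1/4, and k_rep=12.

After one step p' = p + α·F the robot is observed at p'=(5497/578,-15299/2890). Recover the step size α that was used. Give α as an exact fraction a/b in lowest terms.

F_att = 1/4·(g−p) = 1/4·(-10,-6) = (-2.5000,-1.5000)
o1: d²=34 ≤ ρ²=60; F_rep = 12·(5,3)/34² = (0.0519,0.0311)
o2: d²=493 > ρ²=60 → inactive
o3: d²=125 > ρ²=60 → inactive
o4: d²=520 > ρ²=60 → inactive
F = F_att + ΣF_rep = (-2.4481,-1.4689)
Δp = p'−p = (-0.4896,-0.2938); α = Δx/Fx = (-283/578) / (-1415/578) = 1/5
check: Δy/Fy = (-849/2890) / (-849/578) = 1/5 ✓

α = 1/5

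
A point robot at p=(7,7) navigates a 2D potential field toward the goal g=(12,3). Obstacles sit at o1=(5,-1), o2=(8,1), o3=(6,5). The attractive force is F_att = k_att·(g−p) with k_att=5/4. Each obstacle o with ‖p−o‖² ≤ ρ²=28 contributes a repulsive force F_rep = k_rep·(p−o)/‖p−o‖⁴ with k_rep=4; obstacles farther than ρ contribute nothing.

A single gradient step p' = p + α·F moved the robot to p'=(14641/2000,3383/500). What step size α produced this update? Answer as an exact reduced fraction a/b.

α = 1/20

F_att = 5/4·(g−p) = 5/4·(5,-4) = (6.2500,-5.0000)
o1: d²=68 > ρ²=28 → inactive
o2: d²=37 > ρ²=28 → inactive
o3: d²=5 ≤ ρ²=28; F_rep = 4·(1,2)/5² = (0.1600,0.3200)
F = F_att + ΣF_rep = (6.4100,-4.6800)
Δp = p'−p = (0.3205,-0.2340); α = Δx/Fx = (641/2000) / (641/100) = 1/20
check: Δy/Fy = (-117/500) / (-117/25) = 1/20 ✓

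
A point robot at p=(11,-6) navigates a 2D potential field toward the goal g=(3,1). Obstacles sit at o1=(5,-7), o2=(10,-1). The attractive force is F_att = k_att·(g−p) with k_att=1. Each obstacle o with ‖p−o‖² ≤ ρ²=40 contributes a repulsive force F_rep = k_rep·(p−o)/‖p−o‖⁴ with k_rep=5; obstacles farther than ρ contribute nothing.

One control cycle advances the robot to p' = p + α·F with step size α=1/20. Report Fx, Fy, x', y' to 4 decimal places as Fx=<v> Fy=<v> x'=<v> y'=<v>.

F_att = 1·(g−p) = 1·(-8,7) = (-8.0000,7.0000)
o1: d²=37 ≤ ρ²=40; F_rep = 5·(6,1)/37² = (0.0219,0.0037)
o2: d²=26 ≤ ρ²=40; F_rep = 5·(1,-5)/26² = (0.0074,-0.0370)
F = F_att + ΣF_rep = (-7.9707,6.9667)
p' = p + 1/20·F = (10.6015,-5.6517)

Fx=-7.9707 Fy=6.9667 x'=10.6015 y'=-5.6517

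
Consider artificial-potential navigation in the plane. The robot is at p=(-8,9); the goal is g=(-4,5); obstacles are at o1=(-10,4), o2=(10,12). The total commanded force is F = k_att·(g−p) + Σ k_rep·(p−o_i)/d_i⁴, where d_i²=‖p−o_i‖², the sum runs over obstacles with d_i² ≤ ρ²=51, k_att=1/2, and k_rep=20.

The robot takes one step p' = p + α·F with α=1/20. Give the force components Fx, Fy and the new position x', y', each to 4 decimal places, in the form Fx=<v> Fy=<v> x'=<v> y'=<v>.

F_att = 1/2·(g−p) = 1/2·(4,-4) = (2.0000,-2.0000)
o1: d²=29 ≤ ρ²=51; F_rep = 20·(2,5)/29² = (0.0476,0.1189)
o2: d²=333 > ρ²=51 → inactive
F = F_att + ΣF_rep = (2.0476,-1.8811)
p' = p + 1/20·F = (-7.8976,8.9059)

Fx=2.0476 Fy=-1.8811 x'=-7.8976 y'=8.9059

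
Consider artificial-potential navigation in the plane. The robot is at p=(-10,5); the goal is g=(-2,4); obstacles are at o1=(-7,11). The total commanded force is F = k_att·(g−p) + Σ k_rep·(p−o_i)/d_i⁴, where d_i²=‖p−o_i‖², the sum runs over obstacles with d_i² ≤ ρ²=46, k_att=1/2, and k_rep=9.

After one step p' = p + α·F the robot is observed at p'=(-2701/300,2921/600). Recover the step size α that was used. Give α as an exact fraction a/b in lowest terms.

α = 1/4

F_att = 1/2·(g−p) = 1/2·(8,-1) = (4.0000,-0.5000)
o1: d²=45 ≤ ρ²=46; F_rep = 9·(-3,-6)/45² = (-0.0133,-0.0267)
F = F_att + ΣF_rep = (3.9867,-0.5267)
Δp = p'−p = (0.9967,-0.1317); α = Δx/Fx = (299/300) / (299/75) = 1/4
check: Δy/Fy = (-79/600) / (-79/150) = 1/4 ✓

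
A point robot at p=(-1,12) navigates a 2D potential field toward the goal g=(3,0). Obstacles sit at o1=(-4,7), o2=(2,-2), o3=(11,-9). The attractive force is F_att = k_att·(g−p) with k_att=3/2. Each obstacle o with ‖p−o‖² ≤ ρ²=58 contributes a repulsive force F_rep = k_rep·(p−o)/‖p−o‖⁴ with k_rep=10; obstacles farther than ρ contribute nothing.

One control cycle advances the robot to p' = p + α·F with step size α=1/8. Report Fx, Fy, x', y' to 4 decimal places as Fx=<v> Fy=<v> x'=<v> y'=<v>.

Fx=6.0260 Fy=-17.9567 x'=-0.2468 y'=9.7554

F_att = 3/2·(g−p) = 3/2·(4,-12) = (6.0000,-18.0000)
o1: d²=34 ≤ ρ²=58; F_rep = 10·(3,5)/34² = (0.0260,0.0433)
o2: d²=205 > ρ²=58 → inactive
o3: d²=585 > ρ²=58 → inactive
F = F_att + ΣF_rep = (6.0260,-17.9567)
p' = p + 1/8·F = (-0.2468,9.7554)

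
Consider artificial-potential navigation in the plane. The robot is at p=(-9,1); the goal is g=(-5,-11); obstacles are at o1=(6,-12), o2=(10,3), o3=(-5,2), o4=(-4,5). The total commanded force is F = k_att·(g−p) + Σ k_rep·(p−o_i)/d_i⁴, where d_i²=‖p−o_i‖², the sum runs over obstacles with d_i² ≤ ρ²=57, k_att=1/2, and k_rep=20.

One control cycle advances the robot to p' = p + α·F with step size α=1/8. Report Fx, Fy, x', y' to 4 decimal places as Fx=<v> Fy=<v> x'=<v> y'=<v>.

F_att = 1/2·(g−p) = 1/2·(4,-12) = (2.0000,-6.0000)
o1: d²=394 > ρ²=57 → inactive
o2: d²=365 > ρ²=57 → inactive
o3: d²=17 ≤ ρ²=57; F_rep = 20·(-4,-1)/17² = (-0.2768,-0.0692)
o4: d²=41 ≤ ρ²=57; F_rep = 20·(-5,-4)/41² = (-0.0595,-0.0476)
F = F_att + ΣF_rep = (1.6637,-6.1168)
p' = p + 1/8·F = (-8.7920,0.2354)

Fx=1.6637 Fy=-6.1168 x'=-8.7920 y'=0.2354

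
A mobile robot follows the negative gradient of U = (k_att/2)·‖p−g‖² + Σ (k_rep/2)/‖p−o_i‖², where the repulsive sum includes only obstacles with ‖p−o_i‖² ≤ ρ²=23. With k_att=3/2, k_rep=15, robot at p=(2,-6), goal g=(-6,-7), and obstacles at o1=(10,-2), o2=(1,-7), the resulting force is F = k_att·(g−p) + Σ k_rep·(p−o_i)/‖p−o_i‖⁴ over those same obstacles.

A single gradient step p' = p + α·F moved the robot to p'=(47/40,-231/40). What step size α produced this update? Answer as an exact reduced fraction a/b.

α = 1/10

F_att = 3/2·(g−p) = 3/2·(-8,-1) = (-12.0000,-1.5000)
o1: d²=80 > ρ²=23 → inactive
o2: d²=2 ≤ ρ²=23; F_rep = 15·(1,1)/2² = (3.7500,3.7500)
F = F_att + ΣF_rep = (-8.2500,2.2500)
Δp = p'−p = (-0.8250,0.2250); α = Δx/Fx = (-33/40) / (-33/4) = 1/10
check: Δy/Fy = (9/40) / (9/4) = 1/10 ✓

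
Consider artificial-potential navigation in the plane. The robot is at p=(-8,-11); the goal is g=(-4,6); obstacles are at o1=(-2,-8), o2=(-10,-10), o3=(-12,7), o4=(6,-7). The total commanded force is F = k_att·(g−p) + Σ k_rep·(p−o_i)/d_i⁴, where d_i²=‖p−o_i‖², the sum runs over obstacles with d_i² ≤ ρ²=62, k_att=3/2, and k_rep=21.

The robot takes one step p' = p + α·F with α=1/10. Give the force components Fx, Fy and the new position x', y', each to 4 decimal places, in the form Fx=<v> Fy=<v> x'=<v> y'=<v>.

F_att = 3/2·(g−p) = 3/2·(4,17) = (6.0000,25.5000)
o1: d²=45 ≤ ρ²=62; F_rep = 21·(-6,-3)/45² = (-0.0622,-0.0311)
o2: d²=5 ≤ ρ²=62; F_rep = 21·(2,-1)/5² = (1.6800,-0.8400)
o3: d²=340 > ρ²=62 → inactive
o4: d²=212 > ρ²=62 → inactive
F = F_att + ΣF_rep = (7.6178,24.6289)
p' = p + 1/10·F = (-7.2382,-8.5371)

Fx=7.6178 Fy=24.6289 x'=-7.2382 y'=-8.5371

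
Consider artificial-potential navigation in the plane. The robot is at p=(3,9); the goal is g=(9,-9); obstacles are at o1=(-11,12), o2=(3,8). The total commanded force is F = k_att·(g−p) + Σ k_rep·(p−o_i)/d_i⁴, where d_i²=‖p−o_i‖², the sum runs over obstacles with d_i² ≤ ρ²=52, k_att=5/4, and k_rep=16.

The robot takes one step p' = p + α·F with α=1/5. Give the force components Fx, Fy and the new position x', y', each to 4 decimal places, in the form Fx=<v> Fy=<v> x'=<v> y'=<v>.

F_att = 5/4·(g−p) = 5/4·(6,-18) = (7.5000,-22.5000)
o1: d²=205 > ρ²=52 → inactive
o2: d²=1 ≤ ρ²=52; F_rep = 16·(0,1)/1² = (0.0000,16.0000)
F = F_att + ΣF_rep = (7.5000,-6.5000)
p' = p + 1/5·F = (4.5000,7.7000)

Fx=7.5000 Fy=-6.5000 x'=4.5000 y'=7.7000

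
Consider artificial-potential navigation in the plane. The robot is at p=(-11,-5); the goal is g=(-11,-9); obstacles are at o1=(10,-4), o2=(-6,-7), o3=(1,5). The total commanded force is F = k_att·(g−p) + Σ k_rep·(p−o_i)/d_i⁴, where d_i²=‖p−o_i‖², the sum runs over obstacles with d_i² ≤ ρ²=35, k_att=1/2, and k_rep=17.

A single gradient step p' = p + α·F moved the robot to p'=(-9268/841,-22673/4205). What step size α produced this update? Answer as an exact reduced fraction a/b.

α = 1/5

F_att = 1/2·(g−p) = 1/2·(0,-4) = (0.0000,-2.0000)
o1: d²=442 > ρ²=35 → inactive
o2: d²=29 ≤ ρ²=35; F_rep = 17·(-5,2)/29² = (-0.1011,0.0404)
o3: d²=244 > ρ²=35 → inactive
F = F_att + ΣF_rep = (-0.1011,-1.9596)
Δp = p'−p = (-0.0202,-0.3919); α = Δx/Fx = (-17/841) / (-85/841) = 1/5
check: Δy/Fy = (-1648/4205) / (-1648/841) = 1/5 ✓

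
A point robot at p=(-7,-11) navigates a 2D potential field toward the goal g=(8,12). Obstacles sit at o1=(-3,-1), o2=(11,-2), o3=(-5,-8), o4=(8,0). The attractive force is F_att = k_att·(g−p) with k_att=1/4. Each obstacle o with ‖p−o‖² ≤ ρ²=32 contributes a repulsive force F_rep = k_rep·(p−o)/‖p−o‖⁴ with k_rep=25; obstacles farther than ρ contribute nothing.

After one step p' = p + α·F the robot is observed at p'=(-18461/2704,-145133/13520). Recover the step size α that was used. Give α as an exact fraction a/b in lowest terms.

F_att = 1/4·(g−p) = 1/4·(15,23) = (3.7500,5.7500)
o1: d²=116 > ρ²=32 → inactive
o2: d²=405 > ρ²=32 → inactive
o3: d²=13 ≤ ρ²=32; F_rep = 25·(-2,-3)/13² = (-0.2959,-0.4438)
o4: d²=346 > ρ²=32 → inactive
F = F_att + ΣF_rep = (3.4541,5.3062)
Δp = p'−p = (0.1727,0.2653); α = Δx/Fx = (467/2704) / (2335/676) = 1/20
check: Δy/Fy = (3587/13520) / (3587/676) = 1/20 ✓

α = 1/20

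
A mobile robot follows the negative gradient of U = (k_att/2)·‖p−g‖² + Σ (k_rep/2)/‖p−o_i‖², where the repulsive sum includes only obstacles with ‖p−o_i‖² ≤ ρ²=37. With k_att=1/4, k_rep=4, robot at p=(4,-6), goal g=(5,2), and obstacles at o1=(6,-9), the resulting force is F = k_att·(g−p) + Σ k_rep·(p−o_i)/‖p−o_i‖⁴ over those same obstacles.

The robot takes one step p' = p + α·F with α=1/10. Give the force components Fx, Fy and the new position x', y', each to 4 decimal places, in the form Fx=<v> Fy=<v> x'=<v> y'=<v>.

Fx=0.2027 Fy=2.0710 x'=4.0203 y'=-5.7929

F_att = 1/4·(g−p) = 1/4·(1,8) = (0.2500,2.0000)
o1: d²=13 ≤ ρ²=37; F_rep = 4·(-2,3)/13² = (-0.0473,0.0710)
F = F_att + ΣF_rep = (0.2027,2.0710)
p' = p + 1/10·F = (4.0203,-5.7929)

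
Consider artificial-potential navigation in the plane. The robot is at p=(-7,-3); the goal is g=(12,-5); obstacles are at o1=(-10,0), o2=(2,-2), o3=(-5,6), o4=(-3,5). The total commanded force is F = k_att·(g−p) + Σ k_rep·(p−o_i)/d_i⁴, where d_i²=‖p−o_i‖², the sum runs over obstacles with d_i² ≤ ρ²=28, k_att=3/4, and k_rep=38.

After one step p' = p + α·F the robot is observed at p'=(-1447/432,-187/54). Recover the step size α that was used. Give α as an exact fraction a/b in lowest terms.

F_att = 3/4·(g−p) = 3/4·(19,-2) = (14.2500,-1.5000)
o1: d²=18 ≤ ρ²=28; F_rep = 38·(3,-3)/18² = (0.3519,-0.3519)
o2: d²=82 > ρ²=28 → inactive
o3: d²=85 > ρ²=28 → inactive
o4: d²=80 > ρ²=28 → inactive
F = F_att + ΣF_rep = (14.6019,-1.8519)
Δp = p'−p = (3.6505,-0.4630); α = Δx/Fx = (1577/432) / (1577/108) = 1/4
check: Δy/Fy = (-25/54) / (-50/27) = 1/4 ✓

α = 1/4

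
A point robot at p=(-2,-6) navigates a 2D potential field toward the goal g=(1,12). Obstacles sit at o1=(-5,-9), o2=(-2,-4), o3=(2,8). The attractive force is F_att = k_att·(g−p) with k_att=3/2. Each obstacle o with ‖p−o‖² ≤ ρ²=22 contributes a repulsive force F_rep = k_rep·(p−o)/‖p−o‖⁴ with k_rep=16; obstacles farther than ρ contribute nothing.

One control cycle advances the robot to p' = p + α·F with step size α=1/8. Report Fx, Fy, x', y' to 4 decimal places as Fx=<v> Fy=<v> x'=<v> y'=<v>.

Fx=4.6481 Fy=25.1481 x'=-1.4190 y'=-2.8565

F_att = 3/2·(g−p) = 3/2·(3,18) = (4.5000,27.0000)
o1: d²=18 ≤ ρ²=22; F_rep = 16·(3,3)/18² = (0.1481,0.1481)
o2: d²=4 ≤ ρ²=22; F_rep = 16·(0,-2)/4² = (0.0000,-2.0000)
o3: d²=212 > ρ²=22 → inactive
F = F_att + ΣF_rep = (4.6481,25.1481)
p' = p + 1/8·F = (-1.4190,-2.8565)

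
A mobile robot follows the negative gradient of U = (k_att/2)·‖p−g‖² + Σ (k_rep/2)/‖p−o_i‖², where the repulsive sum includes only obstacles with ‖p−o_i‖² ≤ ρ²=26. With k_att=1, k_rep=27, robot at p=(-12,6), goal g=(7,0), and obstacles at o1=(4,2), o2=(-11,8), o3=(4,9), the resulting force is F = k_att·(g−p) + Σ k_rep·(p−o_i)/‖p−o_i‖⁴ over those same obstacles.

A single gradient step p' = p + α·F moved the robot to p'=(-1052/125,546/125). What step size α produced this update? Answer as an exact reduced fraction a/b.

α = 1/5

F_att = 1·(g−p) = 1·(19,-6) = (19.0000,-6.0000)
o1: d²=272 > ρ²=26 → inactive
o2: d²=5 ≤ ρ²=26; F_rep = 27·(-1,-2)/5² = (-1.0800,-2.1600)
o3: d²=265 > ρ²=26 → inactive
F = F_att + ΣF_rep = (17.9200,-8.1600)
Δp = p'−p = (3.5840,-1.6320); α = Δx/Fx = (448/125) / (448/25) = 1/5
check: Δy/Fy = (-204/125) / (-204/25) = 1/5 ✓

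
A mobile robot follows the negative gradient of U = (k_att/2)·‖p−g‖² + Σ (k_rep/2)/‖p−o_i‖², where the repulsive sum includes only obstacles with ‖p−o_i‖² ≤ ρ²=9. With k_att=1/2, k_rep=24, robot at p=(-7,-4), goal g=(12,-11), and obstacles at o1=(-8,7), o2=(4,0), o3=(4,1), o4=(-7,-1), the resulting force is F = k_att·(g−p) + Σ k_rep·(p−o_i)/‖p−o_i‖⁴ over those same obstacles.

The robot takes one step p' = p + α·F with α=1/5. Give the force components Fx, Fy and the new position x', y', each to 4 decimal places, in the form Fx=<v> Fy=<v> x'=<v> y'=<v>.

F_att = 1/2·(g−p) = 1/2·(19,-7) = (9.5000,-3.5000)
o1: d²=122 > ρ²=9 → inactive
o2: d²=137 > ρ²=9 → inactive
o3: d²=146 > ρ²=9 → inactive
o4: d²=9 ≤ ρ²=9; F_rep = 24·(0,-3)/9² = (0.0000,-0.8889)
F = F_att + ΣF_rep = (9.5000,-4.3889)
p' = p + 1/5·F = (-5.1000,-4.8778)

Fx=9.5000 Fy=-4.3889 x'=-5.1000 y'=-4.8778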